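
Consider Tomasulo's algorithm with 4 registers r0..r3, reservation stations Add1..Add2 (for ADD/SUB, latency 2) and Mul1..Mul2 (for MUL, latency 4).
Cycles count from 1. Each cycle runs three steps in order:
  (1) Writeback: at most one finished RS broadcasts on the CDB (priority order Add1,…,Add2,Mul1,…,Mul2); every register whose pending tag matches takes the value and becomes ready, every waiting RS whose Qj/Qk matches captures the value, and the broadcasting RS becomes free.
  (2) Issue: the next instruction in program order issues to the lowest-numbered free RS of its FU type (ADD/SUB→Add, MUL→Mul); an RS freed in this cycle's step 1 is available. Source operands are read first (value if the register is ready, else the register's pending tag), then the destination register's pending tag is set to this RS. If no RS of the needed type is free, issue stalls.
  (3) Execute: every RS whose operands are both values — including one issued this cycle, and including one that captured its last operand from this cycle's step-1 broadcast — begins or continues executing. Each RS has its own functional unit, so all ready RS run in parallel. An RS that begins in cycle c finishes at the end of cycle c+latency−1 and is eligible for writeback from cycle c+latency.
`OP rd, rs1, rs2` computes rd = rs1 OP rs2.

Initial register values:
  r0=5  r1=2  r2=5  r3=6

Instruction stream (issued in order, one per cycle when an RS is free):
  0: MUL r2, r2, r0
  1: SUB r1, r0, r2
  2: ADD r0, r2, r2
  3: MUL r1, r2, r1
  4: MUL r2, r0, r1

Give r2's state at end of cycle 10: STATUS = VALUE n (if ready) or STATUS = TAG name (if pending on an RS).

STATUS = TAG Mul1

  c1: issue MUL r2<-Mul1  regs: r0:5,r1:2,r2:Mul1,r3:6
  c2: issue SUB r1<-Add1  regs: r0:5,r1:Add1,r2:Mul1,r3:6
  c3: issue ADD r0<-Add2  regs: r0:Add2,r1:Add1,r2:Mul1,r3:6
  c4: issue MUL r1<-Mul2  regs: r0:Add2,r1:Mul2,r2:Mul1,r3:6
  c5: CDB Mul1=25; issue MUL r2<-Mul1  regs: r0:Add2,r1:Mul2,r2:Mul1,r3:6
  c6: -  regs: r0:Add2,r1:Mul2,r2:Mul1,r3:6
  c7: CDB Add1=-20  regs: r0:Add2,r1:Mul2,r2:Mul1,r3:6
  c8: CDB Add2=50  regs: r0:50,r1:Mul2,r2:Mul1,r3:6
  c9: -  regs: r0:50,r1:Mul2,r2:Mul1,r3:6
  c10: -  regs: r0:50,r1:Mul2,r2:Mul1,r3:6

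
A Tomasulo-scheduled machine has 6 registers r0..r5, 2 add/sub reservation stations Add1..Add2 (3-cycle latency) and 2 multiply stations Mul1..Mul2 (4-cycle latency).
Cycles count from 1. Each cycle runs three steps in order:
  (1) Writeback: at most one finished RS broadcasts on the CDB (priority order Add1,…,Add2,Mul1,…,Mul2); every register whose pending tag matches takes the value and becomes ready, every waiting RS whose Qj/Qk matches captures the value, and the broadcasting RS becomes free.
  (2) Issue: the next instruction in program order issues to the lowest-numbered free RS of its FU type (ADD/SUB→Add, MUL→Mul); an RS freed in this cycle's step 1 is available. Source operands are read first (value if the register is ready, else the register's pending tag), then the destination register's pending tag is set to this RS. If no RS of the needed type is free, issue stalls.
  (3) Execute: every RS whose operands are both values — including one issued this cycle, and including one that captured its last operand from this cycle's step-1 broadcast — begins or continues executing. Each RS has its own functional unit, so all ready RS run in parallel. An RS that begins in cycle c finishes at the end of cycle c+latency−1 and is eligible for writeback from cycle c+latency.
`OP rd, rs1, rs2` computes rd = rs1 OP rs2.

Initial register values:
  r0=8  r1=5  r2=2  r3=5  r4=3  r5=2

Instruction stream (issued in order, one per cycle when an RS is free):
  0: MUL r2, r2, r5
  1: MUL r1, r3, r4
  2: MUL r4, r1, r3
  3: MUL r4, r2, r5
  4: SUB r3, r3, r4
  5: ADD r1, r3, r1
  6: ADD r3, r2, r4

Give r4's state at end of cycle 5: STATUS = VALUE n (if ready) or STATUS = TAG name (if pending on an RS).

STATUS = TAG Mul1

  c1: issue MUL r2<-Mul1  regs: r0:8,r1:5,r2:Mul1,r3:5,r4:3,r5:2
  c2: issue MUL r1<-Mul2  regs: r0:8,r1:Mul2,r2:Mul1,r3:5,r4:3,r5:2
  c3: stall  regs: r0:8,r1:Mul2,r2:Mul1,r3:5,r4:3,r5:2
  c4: stall  regs: r0:8,r1:Mul2,r2:Mul1,r3:5,r4:3,r5:2
  c5: CDB Mul1=4; issue MUL r4<-Mul1  regs: r0:8,r1:Mul2,r2:4,r3:5,r4:Mul1,r5:2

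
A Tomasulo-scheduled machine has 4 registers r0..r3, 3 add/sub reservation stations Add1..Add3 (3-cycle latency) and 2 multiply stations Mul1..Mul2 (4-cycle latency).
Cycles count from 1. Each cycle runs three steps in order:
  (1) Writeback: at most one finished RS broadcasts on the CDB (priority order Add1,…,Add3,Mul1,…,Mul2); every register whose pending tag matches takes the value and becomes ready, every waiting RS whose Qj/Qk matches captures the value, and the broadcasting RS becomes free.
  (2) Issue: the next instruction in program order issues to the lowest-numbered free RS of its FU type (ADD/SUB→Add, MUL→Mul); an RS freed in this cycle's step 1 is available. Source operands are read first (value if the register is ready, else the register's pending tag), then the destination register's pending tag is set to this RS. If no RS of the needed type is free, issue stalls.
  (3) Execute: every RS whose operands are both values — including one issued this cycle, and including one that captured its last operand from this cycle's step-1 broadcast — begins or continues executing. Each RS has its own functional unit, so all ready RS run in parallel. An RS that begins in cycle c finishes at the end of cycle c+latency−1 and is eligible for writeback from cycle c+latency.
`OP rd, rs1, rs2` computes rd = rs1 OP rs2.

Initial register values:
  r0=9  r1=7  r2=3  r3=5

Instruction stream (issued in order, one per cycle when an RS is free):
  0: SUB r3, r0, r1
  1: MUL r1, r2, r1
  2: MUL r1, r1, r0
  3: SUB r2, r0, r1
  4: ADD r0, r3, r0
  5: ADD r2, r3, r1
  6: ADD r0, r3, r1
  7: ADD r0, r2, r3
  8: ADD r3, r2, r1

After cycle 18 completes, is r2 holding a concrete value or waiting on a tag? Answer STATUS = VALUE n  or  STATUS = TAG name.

  c1: issue SUB r3<-Add1  regs: r0:9,r1:7,r2:3,r3:Add1
  c2: issue MUL r1<-Mul1  regs: r0:9,r1:Mul1,r2:3,r3:Add1
  c3: issue MUL r1<-Mul2  regs: r0:9,r1:Mul2,r2:3,r3:Add1
  c4: CDB Add1=2; issue SUB r2<-Add1  regs: r0:9,r1:Mul2,r2:Add1,r3:2
  c5: issue ADD r0<-Add2  regs: r0:Add2,r1:Mul2,r2:Add1,r3:2
  c6: CDB Mul1=21; issue ADD r2<-Add3  regs: r0:Add2,r1:Mul2,r2:Add3,r3:2
  c7: stall  regs: r0:Add2,r1:Mul2,r2:Add3,r3:2
  c8: CDB Add2=11; issue ADD r0<-Add2  regs: r0:Add2,r1:Mul2,r2:Add3,r3:2
  c9: stall  regs: r0:Add2,r1:Mul2,r2:Add3,r3:2
  c10: CDB Mul2=189; stall  regs: r0:Add2,r1:189,r2:Add3,r3:2
  c11: stall  regs: r0:Add2,r1:189,r2:Add3,r3:2
  c12: stall  regs: r0:Add2,r1:189,r2:Add3,r3:2
  c13: CDB Add1=-180; issue ADD r0<-Add1  regs: r0:Add1,r1:189,r2:Add3,r3:2
  c14: CDB Add2=191; issue ADD r3<-Add2  regs: r0:Add1,r1:189,r2:Add3,r3:Add2
  c15: CDB Add3=191  regs: r0:Add1,r1:189,r2:191,r3:Add2
  c16: -  regs: r0:Add1,r1:189,r2:191,r3:Add2
  c17: -  regs: r0:Add1,r1:189,r2:191,r3:Add2
  c18: CDB Add1=193  regs: r0:193,r1:189,r2:191,r3:Add2

STATUS = VALUE 191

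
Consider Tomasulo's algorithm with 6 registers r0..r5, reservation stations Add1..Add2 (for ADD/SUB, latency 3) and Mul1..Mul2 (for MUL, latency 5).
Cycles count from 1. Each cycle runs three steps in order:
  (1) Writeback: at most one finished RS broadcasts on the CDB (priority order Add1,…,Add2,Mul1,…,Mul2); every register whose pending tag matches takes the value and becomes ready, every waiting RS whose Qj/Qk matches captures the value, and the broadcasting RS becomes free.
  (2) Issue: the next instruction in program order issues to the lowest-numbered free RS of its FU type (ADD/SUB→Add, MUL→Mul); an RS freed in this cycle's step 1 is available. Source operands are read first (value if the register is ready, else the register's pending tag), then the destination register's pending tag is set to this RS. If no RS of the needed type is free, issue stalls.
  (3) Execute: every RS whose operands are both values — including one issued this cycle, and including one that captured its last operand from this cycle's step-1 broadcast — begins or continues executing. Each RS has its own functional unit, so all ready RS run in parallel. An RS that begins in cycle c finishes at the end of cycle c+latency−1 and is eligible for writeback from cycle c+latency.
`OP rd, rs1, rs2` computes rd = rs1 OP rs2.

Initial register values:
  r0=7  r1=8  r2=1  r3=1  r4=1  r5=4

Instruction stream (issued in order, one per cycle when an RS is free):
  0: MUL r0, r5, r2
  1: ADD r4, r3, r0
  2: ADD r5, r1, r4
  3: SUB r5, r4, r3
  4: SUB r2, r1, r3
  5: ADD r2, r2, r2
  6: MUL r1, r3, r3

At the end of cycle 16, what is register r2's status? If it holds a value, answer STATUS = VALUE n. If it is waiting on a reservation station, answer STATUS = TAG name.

  c1: issue MUL r0<-Mul1  regs: r0:Mul1,r1:8,r2:1,r3:1,r4:1,r5:4
  c2: issue ADD r4<-Add1  regs: r0:Mul1,r1:8,r2:1,r3:1,r4:Add1,r5:4
  c3: issue ADD r5<-Add2  regs: r0:Mul1,r1:8,r2:1,r3:1,r4:Add1,r5:Add2
  c4: stall  regs: r0:Mul1,r1:8,r2:1,r3:1,r4:Add1,r5:Add2
  c5: stall  regs: r0:Mul1,r1:8,r2:1,r3:1,r4:Add1,r5:Add2
  c6: CDB Mul1=4; stall  regs: r0:4,r1:8,r2:1,r3:1,r4:Add1,r5:Add2
  c7: stall  regs: r0:4,r1:8,r2:1,r3:1,r4:Add1,r5:Add2
  c8: stall  regs: r0:4,r1:8,r2:1,r3:1,r4:Add1,r5:Add2
  c9: CDB Add1=5; issue SUB r5<-Add1  regs: r0:4,r1:8,r2:1,r3:1,r4:5,r5:Add1
  c10: stall  regs: r0:4,r1:8,r2:1,r3:1,r4:5,r5:Add1
  c11: stall  regs: r0:4,r1:8,r2:1,r3:1,r4:5,r5:Add1
  c12: CDB Add1=4; issue SUB r2<-Add1  regs: r0:4,r1:8,r2:Add1,r3:1,r4:5,r5:4
  c13: CDB Add2=13; issue ADD r2<-Add2  regs: r0:4,r1:8,r2:Add2,r3:1,r4:5,r5:4
  c14: issue MUL r1<-Mul1  regs: r0:4,r1:Mul1,r2:Add2,r3:1,r4:5,r5:4
  c15: CDB Add1=7  regs: r0:4,r1:Mul1,r2:Add2,r3:1,r4:5,r5:4
  c16: -  regs: r0:4,r1:Mul1,r2:Add2,r3:1,r4:5,r5:4

STATUS = TAG Add2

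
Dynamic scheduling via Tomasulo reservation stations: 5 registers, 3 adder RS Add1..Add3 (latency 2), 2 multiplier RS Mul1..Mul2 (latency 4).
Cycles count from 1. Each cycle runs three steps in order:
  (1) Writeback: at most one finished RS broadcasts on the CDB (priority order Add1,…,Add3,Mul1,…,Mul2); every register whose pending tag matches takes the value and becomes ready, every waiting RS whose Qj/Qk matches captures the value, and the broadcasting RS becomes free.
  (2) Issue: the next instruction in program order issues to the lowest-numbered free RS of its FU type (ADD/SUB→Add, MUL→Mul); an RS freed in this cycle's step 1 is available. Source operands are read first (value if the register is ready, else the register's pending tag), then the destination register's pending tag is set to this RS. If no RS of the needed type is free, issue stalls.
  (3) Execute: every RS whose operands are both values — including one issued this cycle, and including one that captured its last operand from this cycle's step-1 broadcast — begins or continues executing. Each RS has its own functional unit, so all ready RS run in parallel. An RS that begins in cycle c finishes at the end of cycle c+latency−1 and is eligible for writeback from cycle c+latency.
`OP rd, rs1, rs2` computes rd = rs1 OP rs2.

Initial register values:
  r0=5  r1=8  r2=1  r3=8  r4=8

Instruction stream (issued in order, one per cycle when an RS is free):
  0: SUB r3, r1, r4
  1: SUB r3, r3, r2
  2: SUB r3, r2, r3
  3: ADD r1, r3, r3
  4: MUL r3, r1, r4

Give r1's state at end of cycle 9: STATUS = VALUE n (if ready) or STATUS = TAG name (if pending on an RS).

STATUS = VALUE 4

  c1: issue SUB r3<-Add1  regs: r0:5,r1:8,r2:1,r3:Add1,r4:8
  c2: issue SUB r3<-Add2  regs: r0:5,r1:8,r2:1,r3:Add2,r4:8
  c3: CDB Add1=0; issue SUB r3<-Add1  regs: r0:5,r1:8,r2:1,r3:Add1,r4:8
  c4: issue ADD r1<-Add3  regs: r0:5,r1:Add3,r2:1,r3:Add1,r4:8
  c5: CDB Add2=-1; issue MUL r3<-Mul1  regs: r0:5,r1:Add3,r2:1,r3:Mul1,r4:8
  c6: -  regs: r0:5,r1:Add3,r2:1,r3:Mul1,r4:8
  c7: CDB Add1=2  regs: r0:5,r1:Add3,r2:1,r3:Mul1,r4:8
  c8: -  regs: r0:5,r1:Add3,r2:1,r3:Mul1,r4:8
  c9: CDB Add3=4  regs: r0:5,r1:4,r2:1,r3:Mul1,r4:8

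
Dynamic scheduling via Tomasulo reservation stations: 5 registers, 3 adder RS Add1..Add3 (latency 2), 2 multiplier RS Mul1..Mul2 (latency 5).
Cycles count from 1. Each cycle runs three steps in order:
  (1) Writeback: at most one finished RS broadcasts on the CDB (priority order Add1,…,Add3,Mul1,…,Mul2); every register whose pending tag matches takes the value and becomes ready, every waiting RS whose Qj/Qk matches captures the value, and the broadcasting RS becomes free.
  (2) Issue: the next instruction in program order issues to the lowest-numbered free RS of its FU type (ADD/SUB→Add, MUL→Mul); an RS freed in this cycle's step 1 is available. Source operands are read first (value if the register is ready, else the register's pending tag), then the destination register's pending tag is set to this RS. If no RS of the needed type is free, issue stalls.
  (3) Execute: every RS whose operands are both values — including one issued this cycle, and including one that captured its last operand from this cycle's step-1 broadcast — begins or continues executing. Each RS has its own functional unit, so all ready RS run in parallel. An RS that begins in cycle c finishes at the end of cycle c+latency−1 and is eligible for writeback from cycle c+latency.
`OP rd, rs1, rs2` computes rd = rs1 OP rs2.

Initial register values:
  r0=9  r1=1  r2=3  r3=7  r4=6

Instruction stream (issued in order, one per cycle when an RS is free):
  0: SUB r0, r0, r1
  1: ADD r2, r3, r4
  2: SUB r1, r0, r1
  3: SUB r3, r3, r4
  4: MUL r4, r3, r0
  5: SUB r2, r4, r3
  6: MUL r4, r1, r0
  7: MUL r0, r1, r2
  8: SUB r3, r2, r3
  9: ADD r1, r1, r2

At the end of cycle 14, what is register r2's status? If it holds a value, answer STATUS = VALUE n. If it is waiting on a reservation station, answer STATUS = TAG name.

c1: issue SUB r0<-Add1 | r0:Add1,r1:1,r2:3,r3:7,r4:6
c2: issue ADD r2<-Add2 | r0:Add1,r1:1,r2:Add2,r3:7,r4:6
c3: CDB Add1=8; issue SUB r1<-Add1 | r0:8,r1:Add1,r2:Add2,r3:7,r4:6
c4: CDB Add2=13; issue SUB r3<-Add2 | r0:8,r1:Add1,r2:13,r3:Add2,r4:6
c5: CDB Add1=7; issue MUL r4<-Mul1 | r0:8,r1:7,r2:13,r3:Add2,r4:Mul1
c6: CDB Add2=1; issue SUB r2<-Add1 | r0:8,r1:7,r2:Add1,r3:1,r4:Mul1
c7: issue MUL r4<-Mul2 | r0:8,r1:7,r2:Add1,r3:1,r4:Mul2
c8: stall | r0:8,r1:7,r2:Add1,r3:1,r4:Mul2
c9: stall | r0:8,r1:7,r2:Add1,r3:1,r4:Mul2
c10: stall | r0:8,r1:7,r2:Add1,r3:1,r4:Mul2
c11: CDB Mul1=8; issue MUL r0<-Mul1 | r0:Mul1,r1:7,r2:Add1,r3:1,r4:Mul2
c12: CDB Mul2=56; issue SUB r3<-Add2 | r0:Mul1,r1:7,r2:Add1,r3:Add2,r4:56
c13: CDB Add1=7; issue ADD r1<-Add1 | r0:Mul1,r1:Add1,r2:7,r3:Add2,r4:56
c14: - | r0:Mul1,r1:Add1,r2:7,r3:Add2,r4:56

STATUS = VALUE 7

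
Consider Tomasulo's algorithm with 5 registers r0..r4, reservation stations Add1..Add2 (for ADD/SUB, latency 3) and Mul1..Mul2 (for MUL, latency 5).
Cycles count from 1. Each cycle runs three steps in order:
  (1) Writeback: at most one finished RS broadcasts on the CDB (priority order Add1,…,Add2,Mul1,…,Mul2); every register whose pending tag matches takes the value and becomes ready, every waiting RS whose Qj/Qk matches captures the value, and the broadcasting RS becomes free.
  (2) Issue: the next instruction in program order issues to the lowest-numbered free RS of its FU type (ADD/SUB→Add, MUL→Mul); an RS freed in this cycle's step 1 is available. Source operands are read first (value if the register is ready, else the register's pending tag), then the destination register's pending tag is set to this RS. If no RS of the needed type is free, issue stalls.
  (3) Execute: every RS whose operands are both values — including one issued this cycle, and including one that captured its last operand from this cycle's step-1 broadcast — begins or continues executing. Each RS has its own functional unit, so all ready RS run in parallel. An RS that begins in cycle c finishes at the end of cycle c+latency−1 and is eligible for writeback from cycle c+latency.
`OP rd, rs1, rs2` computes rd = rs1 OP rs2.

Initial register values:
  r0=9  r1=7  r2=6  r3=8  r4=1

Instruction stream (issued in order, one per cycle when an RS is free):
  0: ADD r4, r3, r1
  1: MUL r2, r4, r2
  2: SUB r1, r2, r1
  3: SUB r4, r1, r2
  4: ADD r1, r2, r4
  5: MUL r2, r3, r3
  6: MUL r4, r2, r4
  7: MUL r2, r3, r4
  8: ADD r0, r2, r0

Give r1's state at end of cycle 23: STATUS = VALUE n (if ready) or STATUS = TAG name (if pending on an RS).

c1: issue ADD r4<-Add1 | r0:9,r1:7,r2:6,r3:8,r4:Add1
c2: issue MUL r2<-Mul1 | r0:9,r1:7,r2:Mul1,r3:8,r4:Add1
c3: issue SUB r1<-Add2 | r0:9,r1:Add2,r2:Mul1,r3:8,r4:Add1
c4: CDB Add1=15; issue SUB r4<-Add1 | r0:9,r1:Add2,r2:Mul1,r3:8,r4:Add1
c5: stall | r0:9,r1:Add2,r2:Mul1,r3:8,r4:Add1
c6: stall | r0:9,r1:Add2,r2:Mul1,r3:8,r4:Add1
c7: stall | r0:9,r1:Add2,r2:Mul1,r3:8,r4:Add1
c8: stall | r0:9,r1:Add2,r2:Mul1,r3:8,r4:Add1
c9: CDB Mul1=90; stall | r0:9,r1:Add2,r2:90,r3:8,r4:Add1
c10: stall | r0:9,r1:Add2,r2:90,r3:8,r4:Add1
c11: stall | r0:9,r1:Add2,r2:90,r3:8,r4:Add1
c12: CDB Add2=83; issue ADD r1<-Add2 | r0:9,r1:Add2,r2:90,r3:8,r4:Add1
c13: issue MUL r2<-Mul1 | r0:9,r1:Add2,r2:Mul1,r3:8,r4:Add1
c14: issue MUL r4<-Mul2 | r0:9,r1:Add2,r2:Mul1,r3:8,r4:Mul2
c15: CDB Add1=-7; stall | r0:9,r1:Add2,r2:Mul1,r3:8,r4:Mul2
c16: stall | r0:9,r1:Add2,r2:Mul1,r3:8,r4:Mul2
c17: stall | r0:9,r1:Add2,r2:Mul1,r3:8,r4:Mul2
c18: CDB Add2=83; stall | r0:9,r1:83,r2:Mul1,r3:8,r4:Mul2
c19: CDB Mul1=64; issue MUL r2<-Mul1 | r0:9,r1:83,r2:Mul1,r3:8,r4:Mul2
c20: issue ADD r0<-Add1 | r0:Add1,r1:83,r2:Mul1,r3:8,r4:Mul2
c21: - | r0:Add1,r1:83,r2:Mul1,r3:8,r4:Mul2
c22: - | r0:Add1,r1:83,r2:Mul1,r3:8,r4:Mul2
c23: - | r0:Add1,r1:83,r2:Mul1,r3:8,r4:Mul2

STATUS = VALUE 83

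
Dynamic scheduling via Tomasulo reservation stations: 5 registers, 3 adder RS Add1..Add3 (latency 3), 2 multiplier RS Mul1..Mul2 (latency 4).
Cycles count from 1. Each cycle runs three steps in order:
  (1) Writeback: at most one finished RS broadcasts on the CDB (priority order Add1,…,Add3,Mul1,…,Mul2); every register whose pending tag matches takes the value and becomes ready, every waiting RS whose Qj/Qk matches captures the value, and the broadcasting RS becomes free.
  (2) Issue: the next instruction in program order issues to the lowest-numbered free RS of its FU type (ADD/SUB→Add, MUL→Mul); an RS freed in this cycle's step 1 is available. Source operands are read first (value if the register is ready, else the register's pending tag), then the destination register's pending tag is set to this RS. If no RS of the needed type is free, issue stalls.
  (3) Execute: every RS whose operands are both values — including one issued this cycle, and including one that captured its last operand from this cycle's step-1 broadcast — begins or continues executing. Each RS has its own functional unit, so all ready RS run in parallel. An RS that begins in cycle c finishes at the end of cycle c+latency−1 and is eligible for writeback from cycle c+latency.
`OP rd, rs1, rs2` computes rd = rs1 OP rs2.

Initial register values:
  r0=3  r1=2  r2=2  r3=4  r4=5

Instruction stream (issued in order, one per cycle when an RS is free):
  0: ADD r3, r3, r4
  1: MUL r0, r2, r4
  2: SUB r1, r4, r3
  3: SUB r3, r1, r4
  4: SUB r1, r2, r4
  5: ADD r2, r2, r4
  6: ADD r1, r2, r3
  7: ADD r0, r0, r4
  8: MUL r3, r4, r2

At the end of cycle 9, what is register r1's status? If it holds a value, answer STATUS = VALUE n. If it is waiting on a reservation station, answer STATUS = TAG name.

STATUS = TAG Add3

c1: issue ADD r3<-Add1 | r0:3,r1:2,r2:2,r3:Add1,r4:5
c2: issue MUL r0<-Mul1 | r0:Mul1,r1:2,r2:2,r3:Add1,r4:5
c3: issue SUB r1<-Add2 | r0:Mul1,r1:Add2,r2:2,r3:Add1,r4:5
c4: CDB Add1=9; issue SUB r3<-Add1 | r0:Mul1,r1:Add2,r2:2,r3:Add1,r4:5
c5: issue SUB r1<-Add3 | r0:Mul1,r1:Add3,r2:2,r3:Add1,r4:5
c6: CDB Mul1=10; stall | r0:10,r1:Add3,r2:2,r3:Add1,r4:5
c7: CDB Add2=-4; issue ADD r2<-Add2 | r0:10,r1:Add3,r2:Add2,r3:Add1,r4:5
c8: CDB Add3=-3; issue ADD r1<-Add3 | r0:10,r1:Add3,r2:Add2,r3:Add1,r4:5
c9: stall | r0:10,r1:Add3,r2:Add2,r3:Add1,r4:5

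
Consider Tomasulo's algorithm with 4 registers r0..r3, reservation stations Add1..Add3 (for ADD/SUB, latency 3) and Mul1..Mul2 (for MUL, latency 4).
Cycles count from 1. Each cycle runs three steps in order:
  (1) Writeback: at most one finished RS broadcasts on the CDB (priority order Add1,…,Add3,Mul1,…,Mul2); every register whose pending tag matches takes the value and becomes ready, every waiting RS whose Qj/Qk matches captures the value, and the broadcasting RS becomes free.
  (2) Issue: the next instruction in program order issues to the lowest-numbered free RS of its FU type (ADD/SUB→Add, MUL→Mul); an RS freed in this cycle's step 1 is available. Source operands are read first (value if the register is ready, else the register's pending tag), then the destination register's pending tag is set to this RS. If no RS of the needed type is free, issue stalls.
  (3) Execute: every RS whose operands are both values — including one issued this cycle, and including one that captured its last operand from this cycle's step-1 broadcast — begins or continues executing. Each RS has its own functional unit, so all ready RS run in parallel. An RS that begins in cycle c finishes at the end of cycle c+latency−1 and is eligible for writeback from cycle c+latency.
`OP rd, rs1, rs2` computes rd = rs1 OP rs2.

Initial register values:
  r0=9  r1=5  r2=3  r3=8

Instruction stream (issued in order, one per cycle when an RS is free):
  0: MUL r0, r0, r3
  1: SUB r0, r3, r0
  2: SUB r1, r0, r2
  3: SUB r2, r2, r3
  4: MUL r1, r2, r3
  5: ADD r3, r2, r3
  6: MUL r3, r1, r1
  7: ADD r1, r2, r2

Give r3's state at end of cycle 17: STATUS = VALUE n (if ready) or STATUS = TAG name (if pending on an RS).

STATUS = VALUE 1600

c1: issue MUL r0<-Mul1 | r0:Mul1,r1:5,r2:3,r3:8
c2: issue SUB r0<-Add1 | r0:Add1,r1:5,r2:3,r3:8
c3: issue SUB r1<-Add2 | r0:Add1,r1:Add2,r2:3,r3:8
c4: issue SUB r2<-Add3 | r0:Add1,r1:Add2,r2:Add3,r3:8
c5: CDB Mul1=72; issue MUL r1<-Mul1 | r0:Add1,r1:Mul1,r2:Add3,r3:8
c6: stall | r0:Add1,r1:Mul1,r2:Add3,r3:8
c7: CDB Add3=-5; issue ADD r3<-Add3 | r0:Add1,r1:Mul1,r2:-5,r3:Add3
c8: CDB Add1=-64; issue MUL r3<-Mul2 | r0:-64,r1:Mul1,r2:-5,r3:Mul2
c9: issue ADD r1<-Add1 | r0:-64,r1:Add1,r2:-5,r3:Mul2
c10: CDB Add3=3 | r0:-64,r1:Add1,r2:-5,r3:Mul2
c11: CDB Add2=-67 | r0:-64,r1:Add1,r2:-5,r3:Mul2
c12: CDB Add1=-10 | r0:-64,r1:-10,r2:-5,r3:Mul2
c13: CDB Mul1=-40 | r0:-64,r1:-10,r2:-5,r3:Mul2
c14: - | r0:-64,r1:-10,r2:-5,r3:Mul2
c15: - | r0:-64,r1:-10,r2:-5,r3:Mul2
c16: - | r0:-64,r1:-10,r2:-5,r3:Mul2
c17: CDB Mul2=1600 | r0:-64,r1:-10,r2:-5,r3:1600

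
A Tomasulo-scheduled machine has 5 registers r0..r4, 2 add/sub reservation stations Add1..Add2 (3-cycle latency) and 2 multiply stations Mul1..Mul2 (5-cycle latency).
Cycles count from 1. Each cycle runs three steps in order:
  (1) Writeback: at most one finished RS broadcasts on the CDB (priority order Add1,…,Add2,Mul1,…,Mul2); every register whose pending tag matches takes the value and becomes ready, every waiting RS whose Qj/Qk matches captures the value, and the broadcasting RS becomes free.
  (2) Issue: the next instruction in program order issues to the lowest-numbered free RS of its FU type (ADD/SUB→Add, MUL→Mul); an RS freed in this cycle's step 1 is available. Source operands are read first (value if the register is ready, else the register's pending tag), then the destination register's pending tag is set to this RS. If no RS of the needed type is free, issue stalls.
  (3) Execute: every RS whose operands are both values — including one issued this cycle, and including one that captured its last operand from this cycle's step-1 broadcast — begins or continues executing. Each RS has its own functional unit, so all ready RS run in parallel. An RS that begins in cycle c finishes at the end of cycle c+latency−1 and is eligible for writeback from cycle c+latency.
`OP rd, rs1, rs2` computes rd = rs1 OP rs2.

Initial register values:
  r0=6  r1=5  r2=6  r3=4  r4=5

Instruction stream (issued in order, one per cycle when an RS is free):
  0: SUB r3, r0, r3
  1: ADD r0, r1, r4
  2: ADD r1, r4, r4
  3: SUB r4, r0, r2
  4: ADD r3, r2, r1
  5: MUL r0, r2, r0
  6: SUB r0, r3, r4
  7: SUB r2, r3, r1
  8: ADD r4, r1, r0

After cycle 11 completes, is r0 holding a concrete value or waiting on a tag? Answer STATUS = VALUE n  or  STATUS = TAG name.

  c1: issue SUB r3<-Add1  regs: r0:6,r1:5,r2:6,r3:Add1,r4:5
  c2: issue ADD r0<-Add2  regs: r0:Add2,r1:5,r2:6,r3:Add1,r4:5
  c3: stall  regs: r0:Add2,r1:5,r2:6,r3:Add1,r4:5
  c4: CDB Add1=2; issue ADD r1<-Add1  regs: r0:Add2,r1:Add1,r2:6,r3:2,r4:5
  c5: CDB Add2=10; issue SUB r4<-Add2  regs: r0:10,r1:Add1,r2:6,r3:2,r4:Add2
  c6: stall  regs: r0:10,r1:Add1,r2:6,r3:2,r4:Add2
  c7: CDB Add1=10; issue ADD r3<-Add1  regs: r0:10,r1:10,r2:6,r3:Add1,r4:Add2
  c8: CDB Add2=4; issue MUL r0<-Mul1  regs: r0:Mul1,r1:10,r2:6,r3:Add1,r4:4
  c9: issue SUB r0<-Add2  regs: r0:Add2,r1:10,r2:6,r3:Add1,r4:4
  c10: CDB Add1=16; issue SUB r2<-Add1  regs: r0:Add2,r1:10,r2:Add1,r3:16,r4:4
  c11: stall  regs: r0:Add2,r1:10,r2:Add1,r3:16,r4:4

STATUS = TAG Add2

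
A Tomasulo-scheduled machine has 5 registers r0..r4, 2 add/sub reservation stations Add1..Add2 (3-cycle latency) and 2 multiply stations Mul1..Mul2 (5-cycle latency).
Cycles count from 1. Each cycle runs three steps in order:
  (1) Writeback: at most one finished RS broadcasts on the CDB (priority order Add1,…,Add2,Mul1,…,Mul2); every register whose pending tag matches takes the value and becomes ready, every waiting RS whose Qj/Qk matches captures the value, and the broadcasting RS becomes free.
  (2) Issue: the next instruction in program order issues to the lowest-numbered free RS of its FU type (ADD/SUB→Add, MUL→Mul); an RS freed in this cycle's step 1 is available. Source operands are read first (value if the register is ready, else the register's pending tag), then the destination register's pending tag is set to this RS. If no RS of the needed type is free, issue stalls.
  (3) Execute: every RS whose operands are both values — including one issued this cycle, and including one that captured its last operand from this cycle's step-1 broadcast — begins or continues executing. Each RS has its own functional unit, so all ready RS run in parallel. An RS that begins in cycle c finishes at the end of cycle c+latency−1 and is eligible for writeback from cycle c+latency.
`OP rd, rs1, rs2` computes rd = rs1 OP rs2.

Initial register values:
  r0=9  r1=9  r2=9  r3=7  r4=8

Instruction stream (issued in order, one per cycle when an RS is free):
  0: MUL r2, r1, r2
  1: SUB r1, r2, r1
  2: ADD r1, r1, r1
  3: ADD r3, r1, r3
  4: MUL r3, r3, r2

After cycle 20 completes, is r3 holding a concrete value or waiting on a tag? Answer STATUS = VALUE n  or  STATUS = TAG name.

STATUS = VALUE 12231

  c1: issue MUL r2<-Mul1  regs: r0:9,r1:9,r2:Mul1,r3:7,r4:8
  c2: issue SUB r1<-Add1  regs: r0:9,r1:Add1,r2:Mul1,r3:7,r4:8
  c3: issue ADD r1<-Add2  regs: r0:9,r1:Add2,r2:Mul1,r3:7,r4:8
  c4: stall  regs: r0:9,r1:Add2,r2:Mul1,r3:7,r4:8
  c5: stall  regs: r0:9,r1:Add2,r2:Mul1,r3:7,r4:8
  c6: CDB Mul1=81; stall  regs: r0:9,r1:Add2,r2:81,r3:7,r4:8
  c7: stall  regs: r0:9,r1:Add2,r2:81,r3:7,r4:8
  c8: stall  regs: r0:9,r1:Add2,r2:81,r3:7,r4:8
  c9: CDB Add1=72; issue ADD r3<-Add1  regs: r0:9,r1:Add2,r2:81,r3:Add1,r4:8
  c10: issue MUL r3<-Mul1  regs: r0:9,r1:Add2,r2:81,r3:Mul1,r4:8
  c11: -  regs: r0:9,r1:Add2,r2:81,r3:Mul1,r4:8
  c12: CDB Add2=144  regs: r0:9,r1:144,r2:81,r3:Mul1,r4:8
  c13: -  regs: r0:9,r1:144,r2:81,r3:Mul1,r4:8
  c14: -  regs: r0:9,r1:144,r2:81,r3:Mul1,r4:8
  c15: CDB Add1=151  regs: r0:9,r1:144,r2:81,r3:Mul1,r4:8
  c16: -  regs: r0:9,r1:144,r2:81,r3:Mul1,r4:8
  c17: -  regs: r0:9,r1:144,r2:81,r3:Mul1,r4:8
  c18: -  regs: r0:9,r1:144,r2:81,r3:Mul1,r4:8
  c19: -  regs: r0:9,r1:144,r2:81,r3:Mul1,r4:8
  c20: CDB Mul1=12231  regs: r0:9,r1:144,r2:81,r3:12231,r4:8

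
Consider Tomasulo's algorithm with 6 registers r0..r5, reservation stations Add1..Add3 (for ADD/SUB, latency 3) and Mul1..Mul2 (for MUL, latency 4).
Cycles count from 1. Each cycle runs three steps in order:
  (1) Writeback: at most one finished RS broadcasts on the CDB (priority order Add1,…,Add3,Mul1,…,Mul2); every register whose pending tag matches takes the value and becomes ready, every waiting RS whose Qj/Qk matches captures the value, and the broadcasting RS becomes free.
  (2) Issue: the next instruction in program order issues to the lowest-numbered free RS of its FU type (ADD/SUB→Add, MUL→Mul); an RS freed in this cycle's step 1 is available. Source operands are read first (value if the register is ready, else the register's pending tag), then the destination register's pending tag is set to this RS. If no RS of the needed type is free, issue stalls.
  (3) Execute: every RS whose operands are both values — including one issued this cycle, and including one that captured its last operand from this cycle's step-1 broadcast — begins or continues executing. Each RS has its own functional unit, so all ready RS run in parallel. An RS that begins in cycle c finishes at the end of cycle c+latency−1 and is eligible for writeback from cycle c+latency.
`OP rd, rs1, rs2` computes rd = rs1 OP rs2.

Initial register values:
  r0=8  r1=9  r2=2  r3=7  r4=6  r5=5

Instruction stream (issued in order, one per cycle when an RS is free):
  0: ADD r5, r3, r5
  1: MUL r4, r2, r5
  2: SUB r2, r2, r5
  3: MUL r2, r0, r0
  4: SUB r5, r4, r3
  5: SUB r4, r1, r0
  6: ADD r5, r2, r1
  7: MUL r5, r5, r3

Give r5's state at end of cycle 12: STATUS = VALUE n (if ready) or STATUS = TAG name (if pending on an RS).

cycle 1: issue ADD r5<-Add1 // r0:8,r1:9,r2:2,r3:7,r4:6,r5:Add1
cycle 2: issue MUL r4<-Mul1 // r0:8,r1:9,r2:2,r3:7,r4:Mul1,r5:Add1
cycle 3: issue SUB r2<-Add2 // r0:8,r1:9,r2:Add2,r3:7,r4:Mul1,r5:Add1
cycle 4: CDB Add1=12; issue MUL r2<-Mul2 // r0:8,r1:9,r2:Mul2,r3:7,r4:Mul1,r5:12
cycle 5: issue SUB r5<-Add1 // r0:8,r1:9,r2:Mul2,r3:7,r4:Mul1,r5:Add1
cycle 6: issue SUB r4<-Add3 // r0:8,r1:9,r2:Mul2,r3:7,r4:Add3,r5:Add1
cycle 7: CDB Add2=-10; issue ADD r5<-Add2 // r0:8,r1:9,r2:Mul2,r3:7,r4:Add3,r5:Add2
cycle 8: CDB Mul1=24; issue MUL r5<-Mul1 // r0:8,r1:9,r2:Mul2,r3:7,r4:Add3,r5:Mul1
cycle 9: CDB Add3=1 // r0:8,r1:9,r2:Mul2,r3:7,r4:1,r5:Mul1
cycle 10: CDB Mul2=64 // r0:8,r1:9,r2:64,r3:7,r4:1,r5:Mul1
cycle 11: CDB Add1=17 // r0:8,r1:9,r2:64,r3:7,r4:1,r5:Mul1
cycle 12: - // r0:8,r1:9,r2:64,r3:7,r4:1,r5:Mul1

STATUS = TAG Mul1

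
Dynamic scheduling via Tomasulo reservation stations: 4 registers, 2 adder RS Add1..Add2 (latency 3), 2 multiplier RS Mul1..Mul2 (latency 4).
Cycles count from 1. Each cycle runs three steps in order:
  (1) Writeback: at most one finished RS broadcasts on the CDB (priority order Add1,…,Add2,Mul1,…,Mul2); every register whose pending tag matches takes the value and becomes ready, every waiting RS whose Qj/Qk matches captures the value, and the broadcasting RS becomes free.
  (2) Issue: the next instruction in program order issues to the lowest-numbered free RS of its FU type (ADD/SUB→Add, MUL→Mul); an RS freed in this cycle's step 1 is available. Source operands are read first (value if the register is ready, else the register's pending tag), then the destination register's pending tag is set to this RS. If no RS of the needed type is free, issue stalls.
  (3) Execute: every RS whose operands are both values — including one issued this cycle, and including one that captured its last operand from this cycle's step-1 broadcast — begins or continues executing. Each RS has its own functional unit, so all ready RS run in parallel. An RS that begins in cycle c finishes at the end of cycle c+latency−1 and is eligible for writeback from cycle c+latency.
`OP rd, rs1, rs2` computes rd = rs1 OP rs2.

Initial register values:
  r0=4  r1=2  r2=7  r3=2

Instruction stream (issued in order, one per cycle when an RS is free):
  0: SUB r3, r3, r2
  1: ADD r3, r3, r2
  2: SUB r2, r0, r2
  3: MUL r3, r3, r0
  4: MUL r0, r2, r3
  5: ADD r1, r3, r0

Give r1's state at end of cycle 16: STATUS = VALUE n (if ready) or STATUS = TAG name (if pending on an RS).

STATUS = TAG Add1

c1: issue SUB r3<-Add1 | r0:4,r1:2,r2:7,r3:Add1
c2: issue ADD r3<-Add2 | r0:4,r1:2,r2:7,r3:Add2
c3: stall | r0:4,r1:2,r2:7,r3:Add2
c4: CDB Add1=-5; issue SUB r2<-Add1 | r0:4,r1:2,r2:Add1,r3:Add2
c5: issue MUL r3<-Mul1 | r0:4,r1:2,r2:Add1,r3:Mul1
c6: issue MUL r0<-Mul2 | r0:Mul2,r1:2,r2:Add1,r3:Mul1
c7: CDB Add1=-3; issue ADD r1<-Add1 | r0:Mul2,r1:Add1,r2:-3,r3:Mul1
c8: CDB Add2=2 | r0:Mul2,r1:Add1,r2:-3,r3:Mul1
c9: - | r0:Mul2,r1:Add1,r2:-3,r3:Mul1
c10: - | r0:Mul2,r1:Add1,r2:-3,r3:Mul1
c11: - | r0:Mul2,r1:Add1,r2:-3,r3:Mul1
c12: CDB Mul1=8 | r0:Mul2,r1:Add1,r2:-3,r3:8
c13: - | r0:Mul2,r1:Add1,r2:-3,r3:8
c14: - | r0:Mul2,r1:Add1,r2:-3,r3:8
c15: - | r0:Mul2,r1:Add1,r2:-3,r3:8
c16: CDB Mul2=-24 | r0:-24,r1:Add1,r2:-3,r3:8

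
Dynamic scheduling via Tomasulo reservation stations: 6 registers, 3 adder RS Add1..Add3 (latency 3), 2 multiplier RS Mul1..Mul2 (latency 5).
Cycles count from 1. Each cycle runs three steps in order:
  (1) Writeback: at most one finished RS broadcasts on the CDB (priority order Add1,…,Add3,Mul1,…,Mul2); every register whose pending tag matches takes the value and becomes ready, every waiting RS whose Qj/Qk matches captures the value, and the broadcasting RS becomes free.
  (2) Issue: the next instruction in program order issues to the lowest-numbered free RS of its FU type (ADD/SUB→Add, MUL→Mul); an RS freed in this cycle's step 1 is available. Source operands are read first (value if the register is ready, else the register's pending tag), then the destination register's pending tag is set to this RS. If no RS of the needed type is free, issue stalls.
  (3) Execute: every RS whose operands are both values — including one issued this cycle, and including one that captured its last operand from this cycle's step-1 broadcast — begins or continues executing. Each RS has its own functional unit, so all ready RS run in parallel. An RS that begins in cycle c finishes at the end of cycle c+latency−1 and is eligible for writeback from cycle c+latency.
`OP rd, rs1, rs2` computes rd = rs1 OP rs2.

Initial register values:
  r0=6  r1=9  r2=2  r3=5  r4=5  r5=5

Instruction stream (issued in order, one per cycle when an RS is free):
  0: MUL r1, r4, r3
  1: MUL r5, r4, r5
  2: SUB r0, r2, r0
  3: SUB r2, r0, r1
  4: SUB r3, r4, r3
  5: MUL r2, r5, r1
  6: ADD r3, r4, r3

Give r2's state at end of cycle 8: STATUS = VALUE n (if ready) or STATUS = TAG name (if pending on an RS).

c1: issue MUL r1<-Mul1 | r0:6,r1:Mul1,r2:2,r3:5,r4:5,r5:5
c2: issue MUL r5<-Mul2 | r0:6,r1:Mul1,r2:2,r3:5,r4:5,r5:Mul2
c3: issue SUB r0<-Add1 | r0:Add1,r1:Mul1,r2:2,r3:5,r4:5,r5:Mul2
c4: issue SUB r2<-Add2 | r0:Add1,r1:Mul1,r2:Add2,r3:5,r4:5,r5:Mul2
c5: issue SUB r3<-Add3 | r0:Add1,r1:Mul1,r2:Add2,r3:Add3,r4:5,r5:Mul2
c6: CDB Add1=-4; stall | r0:-4,r1:Mul1,r2:Add2,r3:Add3,r4:5,r5:Mul2
c7: CDB Mul1=25; issue MUL r2<-Mul1 | r0:-4,r1:25,r2:Mul1,r3:Add3,r4:5,r5:Mul2
c8: CDB Add3=0; issue ADD r3<-Add1 | r0:-4,r1:25,r2:Mul1,r3:Add1,r4:5,r5:Mul2

STATUS = TAG Mul1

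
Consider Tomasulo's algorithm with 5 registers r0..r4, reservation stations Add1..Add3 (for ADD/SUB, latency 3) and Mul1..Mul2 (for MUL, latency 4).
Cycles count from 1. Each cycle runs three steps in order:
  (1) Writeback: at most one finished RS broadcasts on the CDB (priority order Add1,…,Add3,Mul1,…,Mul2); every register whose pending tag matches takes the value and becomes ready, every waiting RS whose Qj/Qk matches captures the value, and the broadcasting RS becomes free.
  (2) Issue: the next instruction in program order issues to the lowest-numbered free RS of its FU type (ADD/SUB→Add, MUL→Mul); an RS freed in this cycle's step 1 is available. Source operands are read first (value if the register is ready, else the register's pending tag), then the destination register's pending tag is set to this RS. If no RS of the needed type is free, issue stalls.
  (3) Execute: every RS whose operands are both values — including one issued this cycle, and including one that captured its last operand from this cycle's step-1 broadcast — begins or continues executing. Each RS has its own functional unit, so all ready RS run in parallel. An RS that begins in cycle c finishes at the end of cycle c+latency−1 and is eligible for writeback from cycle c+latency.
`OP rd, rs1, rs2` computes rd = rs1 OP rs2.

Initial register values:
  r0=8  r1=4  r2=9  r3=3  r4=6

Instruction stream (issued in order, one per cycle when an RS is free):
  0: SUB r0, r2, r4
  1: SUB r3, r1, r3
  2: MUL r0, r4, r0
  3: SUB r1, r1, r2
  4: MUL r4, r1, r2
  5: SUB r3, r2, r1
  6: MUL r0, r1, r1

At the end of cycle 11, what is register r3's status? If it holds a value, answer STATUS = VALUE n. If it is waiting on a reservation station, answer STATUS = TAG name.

STATUS = VALUE 14

cycle 1: issue SUB r0<-Add1 // r0:Add1,r1:4,r2:9,r3:3,r4:6
cycle 2: issue SUB r3<-Add2 // r0:Add1,r1:4,r2:9,r3:Add2,r4:6
cycle 3: issue MUL r0<-Mul1 // r0:Mul1,r1:4,r2:9,r3:Add2,r4:6
cycle 4: CDB Add1=3; issue SUB r1<-Add1 // r0:Mul1,r1:Add1,r2:9,r3:Add2,r4:6
cycle 5: CDB Add2=1; issue MUL r4<-Mul2 // r0:Mul1,r1:Add1,r2:9,r3:1,r4:Mul2
cycle 6: issue SUB r3<-Add2 // r0:Mul1,r1:Add1,r2:9,r3:Add2,r4:Mul2
cycle 7: CDB Add1=-5; stall // r0:Mul1,r1:-5,r2:9,r3:Add2,r4:Mul2
cycle 8: CDB Mul1=18; issue MUL r0<-Mul1 // r0:Mul1,r1:-5,r2:9,r3:Add2,r4:Mul2
cycle 9: - // r0:Mul1,r1:-5,r2:9,r3:Add2,r4:Mul2
cycle 10: CDB Add2=14 // r0:Mul1,r1:-5,r2:9,r3:14,r4:Mul2
cycle 11: CDB Mul2=-45 // r0:Mul1,r1:-5,r2:9,r3:14,r4:-45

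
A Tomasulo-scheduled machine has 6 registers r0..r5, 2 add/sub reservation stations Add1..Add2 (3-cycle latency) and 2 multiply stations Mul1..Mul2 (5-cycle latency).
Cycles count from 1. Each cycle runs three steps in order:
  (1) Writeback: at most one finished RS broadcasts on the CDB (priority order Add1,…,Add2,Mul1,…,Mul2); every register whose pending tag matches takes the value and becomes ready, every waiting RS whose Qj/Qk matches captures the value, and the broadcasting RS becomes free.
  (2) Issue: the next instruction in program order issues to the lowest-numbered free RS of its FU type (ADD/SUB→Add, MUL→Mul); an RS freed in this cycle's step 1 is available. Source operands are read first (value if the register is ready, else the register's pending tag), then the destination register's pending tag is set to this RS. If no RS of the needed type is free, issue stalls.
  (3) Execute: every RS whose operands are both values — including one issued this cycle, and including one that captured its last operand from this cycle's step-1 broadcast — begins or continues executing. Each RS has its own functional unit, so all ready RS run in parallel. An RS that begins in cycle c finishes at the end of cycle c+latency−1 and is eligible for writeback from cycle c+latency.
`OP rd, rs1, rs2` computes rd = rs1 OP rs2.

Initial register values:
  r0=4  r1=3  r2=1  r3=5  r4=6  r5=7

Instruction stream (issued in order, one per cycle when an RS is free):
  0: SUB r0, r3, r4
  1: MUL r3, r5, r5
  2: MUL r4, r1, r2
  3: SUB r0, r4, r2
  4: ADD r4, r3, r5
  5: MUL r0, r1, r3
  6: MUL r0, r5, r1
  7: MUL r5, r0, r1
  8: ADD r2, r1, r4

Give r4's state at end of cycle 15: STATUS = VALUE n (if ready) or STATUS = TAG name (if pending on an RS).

cycle 1: issue SUB r0<-Add1 // r0:Add1,r1:3,r2:1,r3:5,r4:6,r5:7
cycle 2: issue MUL r3<-Mul1 // r0:Add1,r1:3,r2:1,r3:Mul1,r4:6,r5:7
cycle 3: issue MUL r4<-Mul2 // r0:Add1,r1:3,r2:1,r3:Mul1,r4:Mul2,r5:7
cycle 4: CDB Add1=-1; issue SUB r0<-Add1 // r0:Add1,r1:3,r2:1,r3:Mul1,r4:Mul2,r5:7
cycle 5: issue ADD r4<-Add2 // r0:Add1,r1:3,r2:1,r3:Mul1,r4:Add2,r5:7
cycle 6: stall // r0:Add1,r1:3,r2:1,r3:Mul1,r4:Add2,r5:7
cycle 7: CDB Mul1=49; issue MUL r0<-Mul1 // r0:Mul1,r1:3,r2:1,r3:49,r4:Add2,r5:7
cycle 8: CDB Mul2=3; issue MUL r0<-Mul2 // r0:Mul2,r1:3,r2:1,r3:49,r4:Add2,r5:7
cycle 9: stall // r0:Mul2,r1:3,r2:1,r3:49,r4:Add2,r5:7
cycle 10: CDB Add2=56; stall // r0:Mul2,r1:3,r2:1,r3:49,r4:56,r5:7
cycle 11: CDB Add1=2; stall // r0:Mul2,r1:3,r2:1,r3:49,r4:56,r5:7
cycle 12: CDB Mul1=147; issue MUL r5<-Mul1 // r0:Mul2,r1:3,r2:1,r3:49,r4:56,r5:Mul1
cycle 13: CDB Mul2=21; issue ADD r2<-Add1 // r0:21,r1:3,r2:Add1,r3:49,r4:56,r5:Mul1
cycle 14: - // r0:21,r1:3,r2:Add1,r3:49,r4:56,r5:Mul1
cycle 15: - // r0:21,r1:3,r2:Add1,r3:49,r4:56,r5:Mul1

STATUS = VALUE 56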